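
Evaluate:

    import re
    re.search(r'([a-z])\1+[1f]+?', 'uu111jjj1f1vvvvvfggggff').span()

After group 1 captures some text, `\1` only succeeds where that same text appears again.
`re.search` scans for the first position where the pattern succeeds.
The match spans [0:3] → 'uu1'.
Captured: group 1 = 'u'.

(0, 3)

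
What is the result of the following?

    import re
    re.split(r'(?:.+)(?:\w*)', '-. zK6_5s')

Pattern: one or more of any character (non-capturing group); then zero or more of a word character (non-capturing group).
Matches to split on: at [0:9] → '-. zK6_5s'.
Splitting on the pattern gives 2 pieces.

['', '']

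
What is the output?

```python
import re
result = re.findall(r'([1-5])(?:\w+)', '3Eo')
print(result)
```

`findall` collects group 1 from the one match (1 total).

['3']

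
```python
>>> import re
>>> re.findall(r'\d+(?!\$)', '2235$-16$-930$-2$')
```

['223', '1', '93']

The negative lookaround is zero-width — it rules out positions where the adjacent text would match, without consuming anything.
Since nothing is captured, `findall` lists the 3 matched substrings directly.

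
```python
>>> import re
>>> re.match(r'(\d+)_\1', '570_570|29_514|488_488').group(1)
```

A backreference is literal: `\1` must see the identical characters the first group matched.
With `match`, the pattern is implicitly anchored at the beginning.
The match spans [0:7] → '570_570'.
Captured: group 1 = '570'.

'570'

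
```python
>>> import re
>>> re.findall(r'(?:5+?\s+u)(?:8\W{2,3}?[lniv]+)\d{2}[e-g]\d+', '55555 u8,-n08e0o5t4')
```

Pattern: one or more of a literal '5' (lazy), then one or more of whitespace, then the literal 'u' (non-capturing group); then a literal '8', then 2 to 3 of a non-word character (lazy), then one or more of one of [lniv] (non-capturing group); then exactly 2 of a digit, then a character in [e-g], then one or more of a digit.
Walking the string: at [0:15] → '55555 u8,-n08e0'.
`findall` yields the raw match text (1 of them) because the pattern has no groups.

['55555 u8,-n08e0']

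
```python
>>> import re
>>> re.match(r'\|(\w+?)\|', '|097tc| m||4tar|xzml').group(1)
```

'097tc'

The match spans [0:7] → '|097tc|'.
Captured: group 1 = '097tc'.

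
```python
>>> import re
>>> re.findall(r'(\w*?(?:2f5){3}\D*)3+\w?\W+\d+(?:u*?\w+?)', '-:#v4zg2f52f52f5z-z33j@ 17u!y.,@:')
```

['v4zg2f52f52f5z-z']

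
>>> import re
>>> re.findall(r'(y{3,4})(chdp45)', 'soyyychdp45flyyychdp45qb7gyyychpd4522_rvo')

The pattern matches 3 to 4 of a literal 'y' (captured); then the literal 'chd', then the literal 'p45' (captured).
`findall` packs the 2 group values into a tuple for every match.

[('yyy', 'chdp45'), ('yyy', 'chdp45')]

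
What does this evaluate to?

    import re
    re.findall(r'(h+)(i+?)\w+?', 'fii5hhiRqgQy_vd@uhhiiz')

[('hh', 'i'), ('hh', 'i')]

Because the quantifier is non-greedy, it stops expanding at the earliest point where the rest of the pattern can succeed.
2 groups means each result is a tuple of 2 captured strings — 2 here.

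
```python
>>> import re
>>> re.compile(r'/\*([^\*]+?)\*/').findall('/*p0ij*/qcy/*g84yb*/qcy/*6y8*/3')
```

Scanning left to right: at [0:8] match '/*p0ij*/', group 1 = 'p0ij'; at [11:20] match '/*g84yb*/', group 1 = 'g84yb'; at [23:30] match '/*6y8*/', group 1 = '6y8'.
With a single group, `findall` returns only what that group captured — 3 items.

['p0ij', 'g84yb', '6y8']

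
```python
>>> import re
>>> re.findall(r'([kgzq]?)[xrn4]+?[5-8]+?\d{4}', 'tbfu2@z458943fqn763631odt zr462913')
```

This matches optionally one of [kgzq] (captured); then one or more of one of [xrn4] (lazy), then one or more of a character in [5-8] (lazy), then exactly 4 of a digit.
Walking the string: at [6:13] match 'z458943', group 1 = 'z'; at [14:21] match 'qn76363', group 1 = 'q'; at [26:34] match 'zr462913', group 1 = 'z'.
`findall` collects group 1 from each match (3 total).

['z', 'q', 'z']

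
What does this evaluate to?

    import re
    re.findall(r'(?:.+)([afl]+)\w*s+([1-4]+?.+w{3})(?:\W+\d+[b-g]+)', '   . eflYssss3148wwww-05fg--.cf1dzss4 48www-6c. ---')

[('f', '4 48www')]

The pattern matches one or more of any character (non-capturing group); then one or more of one of [afl] (captured); then zero or more of a word character, then one or more of a literal 's'; then one or more of a character in [1-4] (lazy), then one or more of any character, then exactly 3 of the literal 'w' (captured); then one or more of a non-word character, then one or more of a digit, then one or more of a character in [b-g] (non-capturing group).
Scanning left to right: at [0:46] match '   . eflYssss3148wwww-05fg--.cf1dzss4 48www-6c', groups = ('f', '4 48www').
`findall` packs the 2 group values into a tuple for every match.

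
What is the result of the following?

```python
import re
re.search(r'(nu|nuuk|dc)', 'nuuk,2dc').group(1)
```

Alternation isn't longest-match — the leftmost alternative that fits at this position is chosen.
Unlike `match`, `search` isn't anchored — it looks for the pattern anywhere in the string.
The match spans [0:2] → 'nu'.
Captured: group 1 = 'nu'.

'nu'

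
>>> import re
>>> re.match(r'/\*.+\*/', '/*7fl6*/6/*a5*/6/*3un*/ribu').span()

(0, 23)

`match` is anchored at position 0; if the pattern doesn't fit there, it returns None.
The match spans [0:23] → '/*7fl6*/6/*a5*/6/*3un*/'.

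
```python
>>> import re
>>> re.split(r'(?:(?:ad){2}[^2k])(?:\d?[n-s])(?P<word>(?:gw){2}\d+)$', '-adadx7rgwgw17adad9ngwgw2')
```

Pattern: the literal 'ad' repeated 2 times, then any character except [2k] (non-capturing group); then optionally a digit, then a character in [n-s] (non-capturing group); then the literal 'gw' repeated 2 times, then one or more of a digit (captured as 'word'); then anchored at the end.
Matches to split on: at [14:25] → 'adad9ngwgw2'.
Because the pattern has a capturing group, `split` also inserts each captured text between the pieces.

['-adadx7rgwgw17', 'gwgw2', '']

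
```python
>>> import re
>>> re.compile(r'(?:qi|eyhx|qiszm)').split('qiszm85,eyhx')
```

['', 'szm85,', '']

The regex engine tests alternatives in the order written; an earlier branch that matches wins even if a later one would match more.
Matches to split on: at [0:2] → 'qi'; at [8:12] → 'eyhx'.
Splitting on the pattern gives 3 pieces.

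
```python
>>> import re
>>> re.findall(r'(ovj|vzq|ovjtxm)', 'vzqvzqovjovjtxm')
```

['vzq', 'vzq', 'ovj', 'ovj']

Alternation tries branches left to right and keeps the first one that lets the overall match succeed at that position.
`findall` collects group 1 from each match (4 total).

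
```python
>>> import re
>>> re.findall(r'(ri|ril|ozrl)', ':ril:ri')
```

['ri', 'ri']

Branches in `(...|...)` are attempted left-to-right; the first branch that allows the whole pattern to succeed is taken.
Matches: at [1:3] match 'ri', group 1 = 'ri'; at [5:7] match 'ri', group 1 = 'ri'.
One capturing group, so `findall` returns just the captured substring from each match — 2 in all.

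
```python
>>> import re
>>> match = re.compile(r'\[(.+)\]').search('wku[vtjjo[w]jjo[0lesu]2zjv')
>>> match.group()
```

'[vtjjo[w]jjo[0lesu]'

Unlike `match`, `search` isn't anchored — it looks for the pattern anywhere in the string.
The match spans [3:22] → '[vtjjo[w]jjo[0lesu]'.
Captured: group 1 = 'vtjjo[w]jjo[0lesu'.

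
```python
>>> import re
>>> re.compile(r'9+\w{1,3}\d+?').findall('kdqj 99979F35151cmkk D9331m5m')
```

This matches one or more of the literal '9', then 1 to 3 of a word character; then one or more of a digit (lazy).
Matches: at [5:12] → '99979F3'; at [22:26] → '9331'.
`findall` yields the raw match text (2 of them) because the pattern has no groups.

['99979F3', '9331']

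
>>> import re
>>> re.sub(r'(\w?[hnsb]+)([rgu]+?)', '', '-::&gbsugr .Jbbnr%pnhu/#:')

'-::&gr .%/#:'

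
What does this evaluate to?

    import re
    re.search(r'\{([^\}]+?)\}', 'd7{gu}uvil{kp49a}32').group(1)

Unlike `match`, `search` isn't anchored — it looks for the pattern anywhere in the string.
The match spans [2:6] → '{gu}'.
Captured: group 1 = 'gu'.

'gu'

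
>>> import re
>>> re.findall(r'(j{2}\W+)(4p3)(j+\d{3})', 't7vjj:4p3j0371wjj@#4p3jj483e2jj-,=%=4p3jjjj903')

This matches exactly 2 of a literal 'j', then one or more of a non-word character (captured); then a literal '4', then the literal 'p3' (captured); then one or more of the literal 'j', then exactly 3 of a digit (captured).
Matches: at [3:13] match 'jj:4p3j037', groups = ('jj:', '4p3', 'j037'); at [15:27] match 'jj@#4p3jj483', groups = ('jj@#', '4p3', 'jj483'); at [29:46] match 'jj-,=%=4p3jjjj903', groups = ('jj-,=%=', '4p3', 'jjjj903').
With 3 capturing groups, `findall` returns a 3-tuple per match.

[('jj:', '4p3', 'j037'), ('jj@#', '4p3', 'jj483'), ('jj-,=%=', '4p3', 'jjjj903')]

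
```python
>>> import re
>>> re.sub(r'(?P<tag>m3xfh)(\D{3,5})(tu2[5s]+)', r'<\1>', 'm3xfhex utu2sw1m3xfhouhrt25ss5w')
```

'<m3xfh>w1m3xfhouhrt25ss5w'

`\1` in the replacement pulls in group 1's text for each match.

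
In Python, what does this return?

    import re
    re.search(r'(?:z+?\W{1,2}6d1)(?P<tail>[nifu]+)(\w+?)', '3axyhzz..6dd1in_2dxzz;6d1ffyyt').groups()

The match spans [19:28] → 'zz;6d1ffy'.
Captured: group 1 = 'ff', group 2 = 'y'.

('ff', 'y')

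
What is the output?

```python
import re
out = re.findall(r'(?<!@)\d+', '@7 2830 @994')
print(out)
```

Because the assertion is negative and zero-width, positions next to the forbidden text are skipped.
Walking the string: at [3:7] → '2830'; at [10:12] → '94'.
No capturing groups, so `findall` returns the 2 full match strings.

['2830', '94']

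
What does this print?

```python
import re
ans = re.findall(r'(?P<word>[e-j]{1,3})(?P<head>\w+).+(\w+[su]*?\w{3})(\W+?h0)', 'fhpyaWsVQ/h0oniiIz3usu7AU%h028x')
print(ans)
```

The pattern matches 1 to 3 of a character in [e-j] (captured as 'word'); then one or more of a word character (captured as 'head'); then one or more of any character; then one or more of a word character, then zero or more of one of [su] (lazy), then exactly 3 of a word character (captured); then one or more of a non-word character (lazy), then the literal 'h0' (captured).
Matches: at [0:28] match 'fhpyaWsVQ/h0oniiIz3usu7AU%h0', groups = ('fh', 'pyaWsVQ', 'u7AU', '%h0').
`findall` packs the 4 group values into a tuple for every match.

[('fh', 'pyaWsVQ', 'u7AU', '%h0')]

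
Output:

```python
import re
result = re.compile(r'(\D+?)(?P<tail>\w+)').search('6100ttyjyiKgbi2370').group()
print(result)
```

ttyjyiKgbi2370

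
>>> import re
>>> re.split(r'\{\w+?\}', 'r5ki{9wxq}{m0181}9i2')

['r5ki', '', '9i2']

Each match becomes a cut point; 3 segments remain.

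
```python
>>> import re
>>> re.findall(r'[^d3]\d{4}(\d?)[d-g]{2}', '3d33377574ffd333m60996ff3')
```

The pattern matches any character except [d3], then exactly 4 of a digit; then optionally a digit (captured); then exactly 2 of a character in [d-g].
Because there's exactly one group, `findall` drops the full match and keeps group 1 from each hit.

['', '6']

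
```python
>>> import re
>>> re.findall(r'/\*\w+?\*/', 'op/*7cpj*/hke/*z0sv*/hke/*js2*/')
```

Matches: at [2:10] → '/*7cpj*/'; at [13:21] → '/*z0sv*/'; at [24:31] → '/*js2*/'.
With no groups in the pattern, `findall` gives back each whole match — 3 here.

['/*7cpj*/', '/*z0sv*/', '/*js2*/']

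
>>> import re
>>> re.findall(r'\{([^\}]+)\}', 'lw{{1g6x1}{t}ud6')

Walking the string: at [2:10] match '{{1g6x1}', group 1 = '{1g6x1'; at [10:13] match '{t}', group 1 = 't'.
With a single group, `findall` returns only what that group captured — 2 items.

['{1g6x1', 't']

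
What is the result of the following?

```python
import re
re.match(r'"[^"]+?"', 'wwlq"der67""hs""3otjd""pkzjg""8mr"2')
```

`re.match` won't scan ahead — the pattern has to work from the very first character.
Here position 0 doesn't satisfy it, so the call returns None.

None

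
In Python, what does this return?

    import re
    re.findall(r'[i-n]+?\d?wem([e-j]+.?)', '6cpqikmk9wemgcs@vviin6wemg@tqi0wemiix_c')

`findall` collects group 1 from each match (3 total).

['gc', 'g@', 'iix']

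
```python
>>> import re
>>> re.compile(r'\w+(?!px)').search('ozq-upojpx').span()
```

(0, 3)

The negative lookahead/lookbehind blocks any match where the forbidden context is present.
Unlike `match`, `search` isn't anchored — it looks for the pattern anywhere in the string.
The match spans [0:3] → 'ozq'.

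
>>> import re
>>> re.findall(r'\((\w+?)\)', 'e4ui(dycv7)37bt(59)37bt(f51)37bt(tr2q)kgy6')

Walking the string: at [4:11] match '(dycv7)', group 1 = 'dycv7'; at [15:19] match '(59)', group 1 = '59'; at [23:28] match '(f51)', group 1 = 'f51'; at [32:38] match '(tr2q)', group 1 = 'tr2q'.
With a single group, `findall` returns only what that group captured — 4 items.

['dycv7', '59', 'f51', 'tr2q']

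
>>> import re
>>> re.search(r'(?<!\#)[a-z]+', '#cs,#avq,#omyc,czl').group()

's'

`(?!…)`/`(?<!…)` only lets a position through if the neighbouring text does NOT match; no characters are consumed.
`re.search` tries every starting position until one works.
The match spans [2:3] → 's'.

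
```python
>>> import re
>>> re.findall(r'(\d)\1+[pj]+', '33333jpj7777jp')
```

`\1` has to match the exact text group 1 already captured.
Matches: at [0:8] match '33333jpj', group 1 = '3'; at [8:14] match '7777jp', group 1 = '7'.
Because there's exactly one group, `findall` drops the full match and keeps group 1 from each hit.

['3', '7']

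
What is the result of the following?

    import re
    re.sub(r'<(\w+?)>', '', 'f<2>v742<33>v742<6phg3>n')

Matches: at [1:4] → '<2>'; at [8:12] → '<33>'; at [16:23] → '<6phg3>'.
Each match is replaced by ''.

'fv742v742n'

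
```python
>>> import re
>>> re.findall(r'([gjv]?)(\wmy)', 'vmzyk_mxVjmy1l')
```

[('', 'jmy')]

`findall` packs the 2 group values into a tuple for every match.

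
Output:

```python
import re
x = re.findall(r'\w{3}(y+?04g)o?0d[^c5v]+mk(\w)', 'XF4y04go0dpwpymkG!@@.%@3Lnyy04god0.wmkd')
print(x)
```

[('y04g', 'd')]

The pattern matches exactly 3 of a word character; then one or more of the literal 'y' (lazy), then the literal '04g' (captured); then optionally a literal 'o'; then the literal '0d', then one or more of any character except [c5v], then the literal 'mk'; then a word character (captured).
Matches: at [0:39] match 'XF4y04go0dpwpymkG!@@.%@3Lnyy04god0.wmkd', groups = ('y04g', 'd').
Multiple groups make `findall` return tuples — one 2-tuple for the one match.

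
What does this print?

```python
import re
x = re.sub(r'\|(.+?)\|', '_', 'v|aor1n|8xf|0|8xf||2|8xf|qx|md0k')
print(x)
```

With the lazy modifier that quantifier settles for the fewest repetitions that let the rest of the pattern succeed (the atoms after it are unaffected and can still be greedy).
Each match is replaced by '_'.

v_8xf_8xf_8xf_md0k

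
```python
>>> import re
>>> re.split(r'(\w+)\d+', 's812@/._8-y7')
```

This matches one or more of a word character (captured); then one or more of a digit.
Matches to split on: at [0:4] → 's812'; at [7:9] → '_8'; at [10:12] → 'y7'.
`re.split` interleaves the captured-group text with the surrounding fragments.

['', 's81', '@/.', '_', '-', 'y', '']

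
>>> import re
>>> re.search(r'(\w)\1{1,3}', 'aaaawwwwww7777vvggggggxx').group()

The backreference `\1` re-matches whatever the first group consumed, character for character.
The match spans [0:4] → 'aaaa'.

'aaaa'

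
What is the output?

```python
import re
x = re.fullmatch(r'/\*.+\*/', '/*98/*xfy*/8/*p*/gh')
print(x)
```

`fullmatch` succeeds only if the pattern covers the string from start to end.
Here there's no way to consume every character, so the call returns None.

None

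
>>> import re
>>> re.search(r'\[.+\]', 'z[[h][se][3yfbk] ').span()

(1, 16)

`search` walks the string left to right and returns the first match it finds.
The match spans [1:16] → '[[h][se][3yfbk]'.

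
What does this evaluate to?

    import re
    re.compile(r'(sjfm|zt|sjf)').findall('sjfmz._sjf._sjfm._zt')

`|` is ordered: at each position the engine commits to the first alternative that works.
Matches: at [0:4] match 'sjfm', group 1 = 'sjfm'; at [7:10] match 'sjf', group 1 = 'sjf'; at [12:16] match 'sjfm', group 1 = 'sjfm'; at [18:20] match 'zt', group 1 = 'zt'.
With a single group, `findall` returns only what that group captured — 4 items.

['sjfm', 'sjf', 'sjfm', 'zt']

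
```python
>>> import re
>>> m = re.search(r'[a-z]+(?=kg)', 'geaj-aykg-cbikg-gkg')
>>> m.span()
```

The `(?=…)`/`(?<=…)` assertion just peeks at neighbouring text; it doesn't advance the match position.
Unlike `match`, `search` isn't anchored — it looks for the pattern anywhere in the string.
The match spans [5:7] → 'ay'.

(5, 7)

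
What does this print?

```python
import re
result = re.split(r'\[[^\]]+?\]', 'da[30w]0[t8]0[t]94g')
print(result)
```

['da', '0', '0', '94g']

Matches to split on: at [2:7] → '[30w]'; at [8:12] → '[t8]'; at [13:16] → '[t]'.
Splitting on the pattern gives 4 pieces.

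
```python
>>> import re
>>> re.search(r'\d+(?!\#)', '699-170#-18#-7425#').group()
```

'699'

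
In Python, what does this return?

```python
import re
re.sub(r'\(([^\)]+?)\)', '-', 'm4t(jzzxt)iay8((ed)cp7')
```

Matches: at [3:10] → '(jzzxt)'; at [14:19] → '((ed)'.
Every occurrence is swapped for '-'.

'm4t-iay8-cp7'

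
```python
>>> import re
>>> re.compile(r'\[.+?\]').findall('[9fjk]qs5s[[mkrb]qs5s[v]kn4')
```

['[9fjk]', '[[mkrb]', '[v]']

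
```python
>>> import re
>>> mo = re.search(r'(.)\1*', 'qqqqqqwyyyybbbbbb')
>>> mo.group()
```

'qqqqqq'

`\1` is not a pattern — it's the concrete string captured by group 1, re-applied verbatim.
The match spans [0:6] → 'qqqqqq'.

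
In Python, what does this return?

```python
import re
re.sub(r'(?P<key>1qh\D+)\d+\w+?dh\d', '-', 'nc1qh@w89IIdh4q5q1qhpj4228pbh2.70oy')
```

Pattern: the literal '1qh', then one or more of a non-digit (captured as 'key'); then one or more of a digit; then one or more of a word character (lazy), then the literal 'dh', then a digit.
Matches: at [2:14] → '1qh@w89IIdh4'.
`sub` substitutes '-' at each match site.

'nc-q5q1qhpj4228pbh2.70oy'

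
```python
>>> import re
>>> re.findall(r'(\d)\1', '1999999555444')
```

A backreference is literal: `\1` must see the identical characters the first group matched.
Scanning left to right: at [1:3] match '99', group 1 = '9'; at [3:5] match '99', group 1 = '9'; at [5:7] match '99', group 1 = '9'; at [7:9] match '55', group 1 = '5'; at [10:12] match '44', group 1 = '4'.
One capturing group, so `findall` returns just the captured substring from each match — 5 in all.

['9', '9', '9', '5', '4']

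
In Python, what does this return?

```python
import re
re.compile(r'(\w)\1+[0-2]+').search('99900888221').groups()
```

The match spans [0:5] → '99900'.
Captured: group 1 = '9'.

('9',)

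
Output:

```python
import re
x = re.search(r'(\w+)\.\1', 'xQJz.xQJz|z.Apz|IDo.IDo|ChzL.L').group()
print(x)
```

xQJz.xQJz

A backreference is literal: `\1` must see the identical characters the first group matched.
The match spans [0:9] → 'xQJz.xQJz'.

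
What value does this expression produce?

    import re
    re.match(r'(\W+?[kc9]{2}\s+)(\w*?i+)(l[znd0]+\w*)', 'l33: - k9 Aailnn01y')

None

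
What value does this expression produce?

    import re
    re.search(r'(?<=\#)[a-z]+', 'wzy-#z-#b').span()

(5, 6)

The positive lookaround only admits positions where the adjacent text matches; those characters stay outside the span.
Unlike `match`, `search` isn't anchored — it looks for the pattern anywhere in the string.
The match spans [5:6] → 'z'.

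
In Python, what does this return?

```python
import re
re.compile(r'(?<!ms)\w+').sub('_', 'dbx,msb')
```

'_,_'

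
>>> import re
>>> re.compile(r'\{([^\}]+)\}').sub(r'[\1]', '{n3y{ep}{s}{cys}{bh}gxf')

'[n3y{ep][s][cys][bh]gxf'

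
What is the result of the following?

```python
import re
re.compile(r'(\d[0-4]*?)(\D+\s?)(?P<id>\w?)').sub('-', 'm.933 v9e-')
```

Every occurrence is swapped for '-'.

'm.-e-'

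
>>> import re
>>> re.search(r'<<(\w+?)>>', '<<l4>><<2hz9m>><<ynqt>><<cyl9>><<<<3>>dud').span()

`re.search` scans for the first position where the pattern succeeds.
The match spans [0:6] → '<<l4>>'.
Captured: group 1 = 'l4'.

(0, 6)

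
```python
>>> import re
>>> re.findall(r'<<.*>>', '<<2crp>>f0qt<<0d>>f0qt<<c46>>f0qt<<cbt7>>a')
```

`findall` yields the raw match text (1 of them) because the pattern has no groups.

['<<2crp>>f0qt<<0d>>f0qt<<c46>>f0qt<<cbt7>>']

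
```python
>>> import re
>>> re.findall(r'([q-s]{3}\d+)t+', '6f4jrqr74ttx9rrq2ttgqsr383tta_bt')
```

Pattern: exactly 3 of a character in [q-s], then one or more of a digit (captured); then one or more of a literal 't'.
Walking the string: at [4:11] match 'rqr74tt', group 1 = 'rqr74'; at [13:19] match 'rrq2tt', group 1 = 'rrq2'; at [20:28] match 'qsr383tt', group 1 = 'qsr383'.
`findall` collects group 1 from each match (3 total).

['rqr74', 'rrq2', 'qsr383']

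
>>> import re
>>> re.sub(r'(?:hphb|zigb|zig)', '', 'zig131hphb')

'131'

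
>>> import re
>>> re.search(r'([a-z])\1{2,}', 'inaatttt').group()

`\1` is not a pattern — it's the concrete string captured by group 1, re-applied verbatim.
`re.search` tries every starting position until one works.
The match spans [4:8] → 'tttt'.
Captured: group 1 = 't'.

'tttt'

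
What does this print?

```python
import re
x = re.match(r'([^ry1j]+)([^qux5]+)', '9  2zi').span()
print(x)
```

(0, 6)

The pattern matches one or more of any character except [ry1j] (captured); then one or more of any character except [qux5] (captured).
`match` is anchored at position 0; if the pattern doesn't fit there, it returns None.
The match spans [0:6] → '9  2zi'.
Captured: group 1 = '9  2z', group 2 = 'i'.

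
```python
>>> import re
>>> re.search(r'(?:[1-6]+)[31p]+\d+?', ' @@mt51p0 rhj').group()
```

'51p0'

The match spans [5:9] → '51p0'.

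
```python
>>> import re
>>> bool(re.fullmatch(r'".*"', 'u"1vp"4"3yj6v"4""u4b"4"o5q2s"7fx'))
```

False

`re.fullmatch` is like wrapping the pattern in `^…$` (in single-line mode).
Here the string isn't matched end-to-end, so the call returns None, and `bool(None)` is False.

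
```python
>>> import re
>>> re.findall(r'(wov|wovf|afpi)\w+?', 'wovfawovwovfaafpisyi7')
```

['wov', 'wov', 'afpi']

The regex engine tests alternatives in the order written; an earlier branch that matches wins even if a later one would match more.
Scanning left to right: at [0:4] match 'wovf', group 1 = 'wov'; at [5:9] match 'wovw', group 1 = 'wov'; at [13:18] match 'afpis', group 1 = 'afpi'.
One capturing group, so `findall` returns just the captured substring from each match — 3 in all.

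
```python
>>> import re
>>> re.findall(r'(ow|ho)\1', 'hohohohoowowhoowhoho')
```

['ho', 'ho', 'ow', 'ho']

`\1` has to match the exact text group 1 already captured.
With a single group, `findall` returns only what that group captured — 4 items.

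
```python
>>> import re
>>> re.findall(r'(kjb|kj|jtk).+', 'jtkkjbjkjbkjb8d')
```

Matches: at [0:15] match 'jtkkjbjkjbkjb8d', group 1 = 'jtk'.
One capturing group, so `findall` returns just the captured substring from the one match — 1 in all.

['jtk']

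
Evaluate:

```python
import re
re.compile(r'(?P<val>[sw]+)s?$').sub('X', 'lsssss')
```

'lX'

Pattern: one or more of one of [sw] (captured as 'val'); then optionally a literal 's'; then anchored at the end.
Matches: at [1:6] → 'sssss'.
Every occurrence is swapped for 'X'.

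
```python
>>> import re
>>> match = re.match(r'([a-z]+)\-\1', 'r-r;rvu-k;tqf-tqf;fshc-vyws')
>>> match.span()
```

The backreference `\1` re-matches whatever the first group consumed, character for character.
With `match`, the pattern is implicitly anchored at the beginning.
The match spans [0:3] → 'r-r'.
Captured: group 1 = 'r'.

(0, 3)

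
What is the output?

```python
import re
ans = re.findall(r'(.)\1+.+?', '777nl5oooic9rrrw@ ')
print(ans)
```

['7', 'o', 'r']

The backreference `\1` re-matches whatever the first group consumed, character for character.
Scanning left to right: at [0:4] match '777n', group 1 = '7'; at [6:10] match 'oooi', group 1 = 'o'; at [12:16] match 'rrrw', group 1 = 'r'.
With a single group, `findall` returns only what that group captured — 3 items.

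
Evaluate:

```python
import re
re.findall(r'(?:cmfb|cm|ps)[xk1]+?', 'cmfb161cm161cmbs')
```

Scanning left to right: at [0:5] → 'cmfb1'; at [7:10] → 'cm1'.
With no groups in the pattern, `findall` gives back each whole match — 2 here.

['cmfb1', 'cm1']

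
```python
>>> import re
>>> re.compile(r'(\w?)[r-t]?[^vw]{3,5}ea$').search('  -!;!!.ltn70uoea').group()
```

Pattern: optionally a word character (captured); then optionally a character in [r-t], then 3 to 5 of any character except [vw], then the literal 'ea'; then anchored at the end.
`re.search` scans for the first position where the pattern succeeds.
The match spans [8:17] → 'ltn70uoea'.
Captured: group 1 = 'l'.

'ltn70uoea'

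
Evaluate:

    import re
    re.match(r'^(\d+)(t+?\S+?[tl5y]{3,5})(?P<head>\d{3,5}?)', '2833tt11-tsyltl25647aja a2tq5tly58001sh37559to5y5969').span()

(0, 18)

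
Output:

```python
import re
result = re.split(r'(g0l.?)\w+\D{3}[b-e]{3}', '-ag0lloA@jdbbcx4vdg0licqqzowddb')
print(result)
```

['-a', 'g0ll', 'x4vd', 'g0li', '']

The pattern matches the literal 'g0l', then optionally any character (captured); then one or more of a word character, then exactly 3 of a non-digit, then exactly 3 of a character in [b-e].
With a capturing group present, the delimiter's captured portion is kept in the result list.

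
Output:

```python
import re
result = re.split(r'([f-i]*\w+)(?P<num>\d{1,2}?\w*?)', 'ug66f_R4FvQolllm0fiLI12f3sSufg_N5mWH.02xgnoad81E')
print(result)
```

With the lazy modifier that quantifier settles for the fewest repetitions that let the rest of the pattern succeed (the atoms after it are unaffected and can still be greedy).
The group in the pattern means `split` returns the separators' captures alongside the pieces.

['', 'ug66f_R4FvQolllm0fiLI12f3sSufg_N', '5', 'mWH.', '02xgnoad8', '1', 'E']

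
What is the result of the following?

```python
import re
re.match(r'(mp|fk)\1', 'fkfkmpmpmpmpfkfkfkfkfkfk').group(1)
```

'fk'

The backreference `\1` re-matches whatever the first group consumed, character for character.
`re.match` won't scan ahead — the pattern has to work from the very first character.
The match spans [0:4] → 'fkfk'.
Captured: group 1 = 'fk'.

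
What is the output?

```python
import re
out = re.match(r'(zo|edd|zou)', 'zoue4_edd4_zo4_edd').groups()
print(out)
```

The match spans [0:2] → 'zo'.
Captured: group 1 = 'zo'.

('zo',)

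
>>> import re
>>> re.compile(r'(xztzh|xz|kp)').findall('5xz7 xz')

['xz', 'xz']

Walking the string: at [1:3] match 'xz', group 1 = 'xz'; at [5:7] match 'xz', group 1 = 'xz'.
`findall` collects group 1 from each match (2 total).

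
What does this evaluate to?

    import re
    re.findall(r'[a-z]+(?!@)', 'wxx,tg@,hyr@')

The negative lookaround is zero-width — it rules out positions where the adjacent text would match, without consuming anything.
No capturing groups, so `findall` returns the 3 full match strings.

['wxx', 't', 'hy']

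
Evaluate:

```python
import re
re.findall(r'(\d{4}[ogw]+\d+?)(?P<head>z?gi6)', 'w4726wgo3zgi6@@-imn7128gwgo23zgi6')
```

Pattern: exactly 4 of a digit, then one or more of one of [ogw], then one or more of a digit (lazy) (captured); then optionally a literal 'z', then the literal 'gi6' (captured as 'head').
Scanning left to right: at [1:13] match '4726wgo3zgi6', groups = ('4726wgo3', 'zgi6'); at [19:33] match '7128gwgo23zgi6', groups = ('7128gwgo23', 'zgi6').
2 groups means each result is a tuple of 2 captured strings — 2 here.

[('4726wgo3', 'zgi6'), ('7128gwgo23', 'zgi6')]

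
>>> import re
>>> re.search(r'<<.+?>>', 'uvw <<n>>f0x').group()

'<<n>>'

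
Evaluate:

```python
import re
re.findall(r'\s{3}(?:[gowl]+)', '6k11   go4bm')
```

['   go']

The pattern matches exactly 3 of whitespace; then one or more of one of [gowl] (non-capturing group).
Matches: at [4:9] → '   go'.
Since nothing is captured, `findall` lists the 1 matched substring directly.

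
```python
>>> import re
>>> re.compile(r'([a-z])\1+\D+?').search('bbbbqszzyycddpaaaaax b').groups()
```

('b',)

A backreference is literal: `\1` must see the identical characters the first group matched.
Unlike `match`, `search` isn't anchored — it looks for the pattern anywhere in the string.
The match spans [0:5] → 'bbbbq'.
Captured: group 1 = 'b'.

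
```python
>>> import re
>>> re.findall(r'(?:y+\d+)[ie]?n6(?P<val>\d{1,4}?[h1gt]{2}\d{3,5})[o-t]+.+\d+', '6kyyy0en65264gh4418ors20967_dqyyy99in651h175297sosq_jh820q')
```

This matches one or more of a literal 'y', then one or more of a digit (non-capturing group); then optionally one of [ie], then the literal 'n6'; then 1 to 4 of a digit (lazy), then exactly 2 of one of [h1gt], then 3 to 5 of a digit (captured as 'val'); then one or more of a character in [o-t], then one or more of any character, then one or more of a digit.
Scanning left to right: at [2:57] match 'yyy0en65264gh4418ors20967_dqyyy99in651h175297sosq_jh820', group 1 = '5264gh4418'.
Because there's exactly one group, `findall` drops the full match and keeps group 1 from the one hit.

['5264gh4418']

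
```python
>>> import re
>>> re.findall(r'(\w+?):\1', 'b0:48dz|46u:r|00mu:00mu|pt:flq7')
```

['00mu']

`\1` is not a pattern — it's the concrete string captured by group 1, re-applied verbatim.
Scanning left to right: at [14:23] match '00mu:00mu', group 1 = '00mu'.
With a single group, `findall` returns only what that group captured — 1 item.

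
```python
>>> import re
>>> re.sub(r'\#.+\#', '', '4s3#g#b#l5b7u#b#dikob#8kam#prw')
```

'4s3prw'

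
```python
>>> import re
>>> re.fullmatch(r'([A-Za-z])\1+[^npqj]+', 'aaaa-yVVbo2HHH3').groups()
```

A backreference is literal: `\1` must see the identical characters the first group matched.
`fullmatch` succeeds only if the pattern covers the string from start to end.
The match spans [0:15] → 'aaaa-yVVbo2HHH3'.
Captured: group 1 = 'a'.

('a',)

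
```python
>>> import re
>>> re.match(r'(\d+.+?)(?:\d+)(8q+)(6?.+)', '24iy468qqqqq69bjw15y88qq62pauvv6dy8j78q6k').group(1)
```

The match spans [0:41] → '24iy468qqqqq69bjw15y88qq62pauvv6dy8j78q6k'.
Captured: group 1 = '24iy', group 2 = '8qqqqq', group 3 = '69bjw15y88qq62pauvv6dy8j78q6k'.

'24iy'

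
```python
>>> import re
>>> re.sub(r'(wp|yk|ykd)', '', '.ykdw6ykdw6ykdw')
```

'.dw6dw6dw'

Branches in `(...|...)` are attempted left-to-right; the first branch that allows the whole pattern to succeed is taken.
Matches: at [1:3] → 'yk'; at [6:8] → 'yk'; at [11:13] → 'yk'.
Each match is replaced by ''.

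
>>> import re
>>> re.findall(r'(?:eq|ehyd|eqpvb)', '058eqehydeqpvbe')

['eq', 'ehyd', 'eq']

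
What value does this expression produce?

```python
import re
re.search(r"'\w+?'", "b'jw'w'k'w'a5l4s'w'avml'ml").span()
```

`re.search` tries every starting position until one works.
The match spans [1:5] → "'jw'".

(1, 5)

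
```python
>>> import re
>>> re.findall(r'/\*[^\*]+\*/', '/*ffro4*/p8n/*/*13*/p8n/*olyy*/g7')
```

['/*ffro4*/', '/*13*/', '/*olyy*/']

Matches: at [0:9] → '/*ffro4*/'; at [14:20] → '/*13*/'; at [23:31] → '/*olyy*/'.
Since nothing is captured, `findall` lists the 3 matched substrings directly.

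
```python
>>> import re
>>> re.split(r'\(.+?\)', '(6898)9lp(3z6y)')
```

['', '9lp', '']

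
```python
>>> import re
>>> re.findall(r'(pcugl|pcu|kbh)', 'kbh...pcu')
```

['kbh', 'pcu']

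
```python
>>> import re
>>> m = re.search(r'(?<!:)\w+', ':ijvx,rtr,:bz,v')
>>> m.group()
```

Because the assertion is negative and zero-width, positions next to the forbidden text are skipped.
The match spans [2:5] → 'jvx'.

'jvx'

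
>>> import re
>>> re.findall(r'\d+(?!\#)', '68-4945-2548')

A negative assertion filters positions out without eating any characters.
Scanning left to right: at [0:2] → '68'; at [3:7] → '4945'; at [8:12] → '2548'.
No capturing groups, so `findall` returns the 3 full match strings.

['68', '4945', '2548']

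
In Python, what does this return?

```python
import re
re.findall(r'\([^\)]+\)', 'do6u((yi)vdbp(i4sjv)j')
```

['((yi)', '(i4sjv)']

Walking the string: at [4:9] → '((yi)'; at [13:20] → '(i4sjv)'.
With no groups in the pattern, `findall` gives back each whole match — 2 here.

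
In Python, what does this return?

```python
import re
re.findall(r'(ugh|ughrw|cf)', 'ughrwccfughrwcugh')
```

['ugh', 'cf', 'ugh', 'ugh']

Branches in `(...|...)` are attempted left-to-right; the first branch that allows the whole pattern to succeed is taken.
Matches: at [0:3] match 'ugh', group 1 = 'ugh'; at [6:8] match 'cf', group 1 = 'cf'; at [8:11] match 'ugh', group 1 = 'ugh'; at [14:17] match 'ugh', group 1 = 'ugh'.
`findall` collects group 1 from each match (4 total).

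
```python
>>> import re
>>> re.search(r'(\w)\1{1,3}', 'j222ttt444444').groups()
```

('2',)

`\1` has to match the exact text group 1 already captured.
`re.search` tries every starting position until one works.
The match spans [1:4] → '222'.
Captured: group 1 = '2'.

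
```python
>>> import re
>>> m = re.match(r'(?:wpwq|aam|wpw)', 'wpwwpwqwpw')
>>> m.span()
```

(0, 3)

`re.match` won't scan ahead — the pattern has to work from the very first character.
The match spans [0:3] → 'wpw'.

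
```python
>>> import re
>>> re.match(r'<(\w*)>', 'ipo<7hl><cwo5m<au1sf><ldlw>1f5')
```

None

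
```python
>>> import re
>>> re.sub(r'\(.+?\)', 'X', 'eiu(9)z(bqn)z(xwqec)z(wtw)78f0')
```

'eiuXzXzXzX78f0'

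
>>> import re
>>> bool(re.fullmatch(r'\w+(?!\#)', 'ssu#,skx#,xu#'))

False

The negative lookaround is zero-width — it rules out positions where the adjacent text would match, without consuming anything.
`re.fullmatch` requires the pattern to consume the entire string.
Here the pattern can't cover the whole string, so the call returns None, and `bool(None)` is False.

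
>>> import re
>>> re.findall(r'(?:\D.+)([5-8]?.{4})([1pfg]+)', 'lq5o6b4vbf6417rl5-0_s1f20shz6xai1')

2 groups means the one result is a tuple of 2 captured strings — 1 here.

[('6xai', '1')]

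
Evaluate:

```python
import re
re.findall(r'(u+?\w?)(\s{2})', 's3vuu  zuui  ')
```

The pattern matches one or more of the literal 'u' (lazy), then optionally a word character (captured); then exactly 2 of whitespace (captured).
Matches: at [3:7] match 'uu  ', groups = ('uu', '  '); at [8:13] match 'uui  ', groups = ('uui', '  ').
Multiple groups make `findall` return tuples — one 2-tuple for each match.

[('uu', '  '), ('uui', '  ')]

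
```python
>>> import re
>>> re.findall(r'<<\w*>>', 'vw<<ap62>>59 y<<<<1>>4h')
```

['<<ap62>>', '<<1>>']

Walking the string: at [2:10] → '<<ap62>>'; at [16:21] → '<<1>>'.
Since nothing is captured, `findall` lists the 2 matched substrings directly.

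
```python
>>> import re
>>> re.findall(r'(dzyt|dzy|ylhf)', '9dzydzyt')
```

['dzy', 'dzyt']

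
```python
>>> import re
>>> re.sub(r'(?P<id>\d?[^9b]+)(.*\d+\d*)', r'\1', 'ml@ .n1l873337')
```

'ml@ .n1l87333'

This matches optionally a digit, then one or more of any character except [9b] (captured as 'id'); then zero or more of any character, then one or more of a digit, then zero or more of a digit (captured).
Matches: at [0:14] → 'ml@ .n1l873337'.
Each match is replaced using the text its own group 1 captured.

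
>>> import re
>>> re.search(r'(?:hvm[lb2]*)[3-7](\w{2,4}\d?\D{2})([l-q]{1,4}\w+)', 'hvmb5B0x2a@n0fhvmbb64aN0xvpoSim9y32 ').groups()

This matches the literal 'hvm', then zero or more of one of [lb2] (non-capturing group); then a character in [3-7]; then 2 to 4 of a word character, then optionally a digit, then exactly 2 of a non-digit (captured); then 1 to 4 of a character in [l-q], then one or more of a word character (captured).
`search` walks the string left to right and returns the first match it finds.
The match spans [0:35] → 'hvmb5B0x2a@n0fhvmbb64aN0xvpoSim9y32'.
Captured: group 1 = 'B0x2a@', group 2 = 'n0fhvmbb64aN0xvpoSim9y32'.

('B0x2a@', 'n0fhvmbb64aN0xvpoSim9y32')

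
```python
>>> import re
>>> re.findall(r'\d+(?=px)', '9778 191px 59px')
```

Lookahead/lookbehind check context without consuming it, so the matched span excludes the asserted characters.
With no groups in the pattern, `findall` gives back each whole match — 2 here.

['191', '59']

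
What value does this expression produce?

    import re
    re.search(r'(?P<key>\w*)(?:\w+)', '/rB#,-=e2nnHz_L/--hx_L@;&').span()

This matches zero or more of a word character (captured as 'key'); then one or more of a word character (non-capturing group).
`search` walks the string left to right and returns the first match it finds.
The match spans [1:3] → 'rB'.
Captured: group 1 = 'r'.

(1, 3)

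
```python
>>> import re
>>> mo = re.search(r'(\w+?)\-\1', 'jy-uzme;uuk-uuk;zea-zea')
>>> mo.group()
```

'uuk-uuk'

The backreference `\1` re-matches whatever the first group consumed, character for character.
`re.search` tries every starting position until one works.
The match spans [8:15] → 'uuk-uuk'.
Captured: group 1 = 'uuk'.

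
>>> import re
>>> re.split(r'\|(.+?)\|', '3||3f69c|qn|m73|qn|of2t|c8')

['3', '|3f69c', 'qn', 'm73', 'qn', 'of2t', 'c8']

The group in the pattern means `split` returns the separators' captures alongside the pieces.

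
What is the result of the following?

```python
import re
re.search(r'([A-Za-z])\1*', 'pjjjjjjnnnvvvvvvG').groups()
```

('p',)

The match spans [0:1] → 'p'.
Captured: group 1 = 'p'.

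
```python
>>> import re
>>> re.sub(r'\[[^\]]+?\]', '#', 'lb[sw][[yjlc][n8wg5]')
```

Matches: at [2:6] → '[sw]'; at [6:13] → '[[yjlc]'; at [13:20] → '[n8wg5]'.
`sub` substitutes '#' at each match site.

'lb###'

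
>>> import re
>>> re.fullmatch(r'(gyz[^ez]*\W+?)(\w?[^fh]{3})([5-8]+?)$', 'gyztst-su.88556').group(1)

'gyztst-su.'

The pattern matches the literal 'gyz', then zero or more of any character except [ez], then one or more of a non-word character (lazy) (captured); then optionally a word character, then exactly 3 of any character except [fh] (captured); then one or more of a character in [5-8] (lazy) (captured); then anchored at the end.
For `fullmatch`, every character of the input must be accounted for by the pattern.
The match spans [0:15] → 'gyztst-su.88556'.
Captured: group 1 = 'gyztst-su.', group 2 = '8855', group 3 = '6'.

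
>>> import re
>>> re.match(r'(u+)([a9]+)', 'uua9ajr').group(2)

The pattern matches one or more of a literal 'u' (captured); then one or more of one of [a9] (captured).
`match` is anchored at position 0; if the pattern doesn't fit there, it returns None.
The match spans [0:5] → 'uua9a'.
Captured: group 1 = 'uu', group 2 = 'a9a'.

'a9a'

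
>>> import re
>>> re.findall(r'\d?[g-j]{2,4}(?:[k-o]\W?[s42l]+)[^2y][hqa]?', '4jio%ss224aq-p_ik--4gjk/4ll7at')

['4jio%ss224aq', '4gjk/4ll7a']

This matches optionally a digit, then 2 to 4 of a character in [g-j]; then a character in [k-o], then optionally a non-word character, then one or more of one of [s42l] (non-capturing group); then any character except [2y], then optionally one of [hqa].
Scanning left to right: at [0:12] → '4jio%ss224aq'; at [19:29] → '4gjk/4ll7a'.
`findall` yields the raw match text (2 of them) because the pattern has no groups.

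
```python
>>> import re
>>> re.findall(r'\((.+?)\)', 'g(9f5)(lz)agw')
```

['9f5', 'lz']

Because the quantifier is non-greedy, it stops expanding at the earliest point where the rest of the pattern can succeed.
Scanning left to right: at [1:6] match '(9f5)', group 1 = '9f5'; at [6:10] match '(lz)', group 1 = 'lz'.
With a single group, `findall` returns only what that group captured — 2 items.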